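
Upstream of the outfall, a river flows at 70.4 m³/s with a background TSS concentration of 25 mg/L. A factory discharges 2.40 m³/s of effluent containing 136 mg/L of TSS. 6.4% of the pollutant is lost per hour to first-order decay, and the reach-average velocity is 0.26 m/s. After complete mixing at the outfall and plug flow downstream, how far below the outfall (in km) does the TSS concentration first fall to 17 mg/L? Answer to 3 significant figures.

7.39 km

Mixed concentration C = ΣQC/ΣQ = (70.40·25.00 + 2.400·136.0) / 72.80 = 2086/72.80 = 28.66 mg/L.
6.4%/h lost → k = −ln(1 − 0.064) = 0.06614 h⁻¹.
Set 28.66·exp(−k·t) = 17 → t = ln(28.66/17)/k = 28430 s = 7.896 h.
Distance = v·t = 0.26·28430 = 7391 m = 7.391 km.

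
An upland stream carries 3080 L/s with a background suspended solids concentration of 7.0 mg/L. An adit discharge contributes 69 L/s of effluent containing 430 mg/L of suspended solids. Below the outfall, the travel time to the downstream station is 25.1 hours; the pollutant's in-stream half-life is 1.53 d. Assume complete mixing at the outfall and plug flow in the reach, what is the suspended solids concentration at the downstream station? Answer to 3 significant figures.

10.1 mg/L

Mixed concentration C = ΣQC/ΣQ = (3080·7.000 + 69.00·430.0) / 3149 = 51230/3149 = 16.27 mg/L.
Half-life 1.53 d → k = ln 2 / 1.53 = 0.4530 d⁻¹.
Applying C = C₀e^(−kt): 16.27 × 0.6226 = 10.13 mg/L.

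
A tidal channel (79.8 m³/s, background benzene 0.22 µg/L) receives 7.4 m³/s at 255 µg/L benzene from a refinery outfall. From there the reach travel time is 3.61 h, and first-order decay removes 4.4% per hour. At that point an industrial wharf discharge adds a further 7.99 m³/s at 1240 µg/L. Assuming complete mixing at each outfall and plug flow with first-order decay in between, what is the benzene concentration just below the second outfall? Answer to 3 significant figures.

Mixed concentration C = ΣQC/ΣQ = (79.80·0.2200 + 7.400·255.0) / 87.20 = 1905/87.20 = 21.84 µg/L; combined flow 87.20 m³/s.
4.4%/h lost → k = −ln(1 − 0.044) = 0.04500 h⁻¹.
After decay, C = 21.84 × e^(−kt) = 21.84 × 0.8501 = 18.57 µg/L.
Second outfall: C = (87.20·18.57 + 7.990·1240)/95.19 = 121.1 µg/L.

121 µg/L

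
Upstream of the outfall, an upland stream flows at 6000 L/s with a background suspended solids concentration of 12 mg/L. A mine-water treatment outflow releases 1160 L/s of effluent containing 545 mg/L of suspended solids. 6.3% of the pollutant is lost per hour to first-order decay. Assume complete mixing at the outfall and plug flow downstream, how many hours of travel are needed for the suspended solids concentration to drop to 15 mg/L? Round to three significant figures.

Mass balance: C = (6000·12.00 + 1160·545.0) / 7160 = 704200/7160 = 98.35 mg/L.
6.3%/h lost → k = −ln(1 − 0.063) = 0.06507 h⁻¹.
98.35·exp(−k·t) = 15 → t = ln(98.35/15)/k = 104000 s = 28.90 h.

28.9 h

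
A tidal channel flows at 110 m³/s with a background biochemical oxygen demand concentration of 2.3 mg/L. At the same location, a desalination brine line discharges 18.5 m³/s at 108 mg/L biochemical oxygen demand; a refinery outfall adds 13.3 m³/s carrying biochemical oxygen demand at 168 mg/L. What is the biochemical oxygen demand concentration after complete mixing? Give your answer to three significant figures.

Mixed concentration C = ΣQC/ΣQ = (110.0·2.300 + 18.50·108.0 + 13.30·168.0) / 141.8 = 4485/141.8 = 31.63 mg/L.

31.6 mg/L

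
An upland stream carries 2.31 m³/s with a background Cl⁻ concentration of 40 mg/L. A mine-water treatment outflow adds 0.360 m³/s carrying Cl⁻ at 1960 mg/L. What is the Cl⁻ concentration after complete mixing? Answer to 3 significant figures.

Conservation of mass: C = (2.310·40.00 + 0.3600·1960) / 2.670 = 798.0/2.670 = 298.9 mg/L.

299 mg/L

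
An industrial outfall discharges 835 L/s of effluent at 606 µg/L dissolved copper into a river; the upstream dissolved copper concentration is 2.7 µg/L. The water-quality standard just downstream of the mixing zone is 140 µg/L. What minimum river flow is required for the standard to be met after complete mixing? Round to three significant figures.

2830 L/s

Set C_mix = 140: (Q·2.700 + 835.0·606.0) / (Q + 835.0) = 140
→ Q = 835.0·(606.0 − 140)/(140 − 2.700) = 2834 L/s.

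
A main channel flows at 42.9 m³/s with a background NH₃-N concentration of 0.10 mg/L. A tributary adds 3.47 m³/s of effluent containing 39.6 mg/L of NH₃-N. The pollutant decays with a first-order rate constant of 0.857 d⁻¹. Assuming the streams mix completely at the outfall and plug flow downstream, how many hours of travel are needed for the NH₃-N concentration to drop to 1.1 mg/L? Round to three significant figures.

28.6 h

Mixed concentration C = ΣQC/ΣQ = (42.90·0.1000 + 3.470·39.60) / 46.37 = 141.7/46.37 = 3.056 mg/L.
3.056·exp(−k·t) = 1.1 → t = ln(3.056/1.1)/k = 103000 s = 28.61 h.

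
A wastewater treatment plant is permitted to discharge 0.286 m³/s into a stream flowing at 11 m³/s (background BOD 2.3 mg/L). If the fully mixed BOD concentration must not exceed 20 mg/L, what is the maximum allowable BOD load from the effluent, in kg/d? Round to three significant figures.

17300 kg/d

Mass balance at the limit: 11.00·2.300 + 0.2860·Cₑ = 11.29·20 → Cₑ = 700.8 mg/L.
Load = 0.2860 m³/s × 700.8 g/m³ × 86 400 s/d = 17320 kg/d.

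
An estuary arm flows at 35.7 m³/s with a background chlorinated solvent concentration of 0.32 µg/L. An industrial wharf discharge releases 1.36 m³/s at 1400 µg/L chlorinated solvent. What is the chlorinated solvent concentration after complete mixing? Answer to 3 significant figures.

Flow-weighted average: C = (35.70·0.3200 + 1.360·1400) / 37.06 = 1915/37.06 = 51.68 µg/L.

51.7 µg/L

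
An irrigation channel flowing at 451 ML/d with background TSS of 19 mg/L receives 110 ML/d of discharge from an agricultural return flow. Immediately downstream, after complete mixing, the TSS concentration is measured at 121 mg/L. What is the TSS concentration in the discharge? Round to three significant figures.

Mass balance: 451.0·19.00 + 110.0·Cₑ = 561.0·121.0
→ Cₑ = (561.0·121.0 − 451.0·19.00) / 110.0 = 539.2 mg/L.

539 mg/L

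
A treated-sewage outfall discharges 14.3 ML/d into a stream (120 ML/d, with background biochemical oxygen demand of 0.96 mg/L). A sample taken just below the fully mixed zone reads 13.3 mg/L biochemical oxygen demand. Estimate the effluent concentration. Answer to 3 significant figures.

Mass balance: 120.0·0.9600 + 14.30·Cₑ = 134.3·13.30
→ Cₑ = (134.3·13.30 − 120.0·0.9600) / 14.30 = 116.9 mg/L.

117 mg/L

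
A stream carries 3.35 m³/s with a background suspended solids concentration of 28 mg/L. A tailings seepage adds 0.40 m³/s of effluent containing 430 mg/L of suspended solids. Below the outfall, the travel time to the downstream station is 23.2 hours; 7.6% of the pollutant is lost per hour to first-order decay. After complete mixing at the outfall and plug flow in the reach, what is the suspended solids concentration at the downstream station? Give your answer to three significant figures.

After mixing, C = (3.350·28.00 + 0.4000·430.0) / 3.750 = 265.8/3.750 = 70.88 mg/L.
7.6%/h lost → k = −ln(1 − 0.076) = 0.07904 h⁻¹.
After decay, C = 70.88 × e^(−kt) = 70.88 × 0.1598 = 11.33 mg/L.

11.3 mg/L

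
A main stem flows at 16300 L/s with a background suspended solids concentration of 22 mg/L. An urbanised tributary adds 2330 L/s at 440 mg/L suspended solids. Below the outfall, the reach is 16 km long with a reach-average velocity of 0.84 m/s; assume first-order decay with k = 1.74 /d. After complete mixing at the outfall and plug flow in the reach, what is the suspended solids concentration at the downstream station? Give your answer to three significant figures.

50.6 mg/L

Mixed concentration C = ΣQC/ΣQ = (16300·22.00 + 2330·440.0) / 18630 = 1384000/18630 = 74.28 mg/L.
Travel time t = 16·1000 / 0.84 = 19050 s = 5.291 h.
Applying C = C₀e^(−kt): 74.28 × 0.6814 = 50.61 mg/L.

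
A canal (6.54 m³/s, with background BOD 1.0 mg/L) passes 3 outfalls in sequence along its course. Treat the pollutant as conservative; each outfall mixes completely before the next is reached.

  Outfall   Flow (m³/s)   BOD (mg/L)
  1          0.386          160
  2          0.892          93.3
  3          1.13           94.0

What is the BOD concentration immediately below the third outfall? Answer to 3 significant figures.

Below outfall 1: Q → 6.926 m³/s, C = (6.540·1.000 + 0.3860·160.0)/6.926 = 9.861 mg/L.
Below outfall 2: Q → 7.818 m³/s, C = (6.926·9.861 + 0.8920·93.30)/7.818 = 19.38 mg/L.
Below outfall 3: Q → 8.948 m³/s, C = (7.818·19.38 + 1.130·94.00)/8.948 = 28.80 mg/L.

28.8 mg/L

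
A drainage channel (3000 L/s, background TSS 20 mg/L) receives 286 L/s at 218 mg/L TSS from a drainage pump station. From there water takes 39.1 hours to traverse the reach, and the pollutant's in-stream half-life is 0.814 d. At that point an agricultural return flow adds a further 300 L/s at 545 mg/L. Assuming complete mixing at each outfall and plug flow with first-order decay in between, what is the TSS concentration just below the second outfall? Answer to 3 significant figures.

54.1 mg/L

Flow-weighted average: C = (3000·20.00 + 286.0·218.0) / 3286 = 122300/3286 = 37.23 mg/L; combined flow 3286 L/s.
Half-life 0.814 d → k = ln 2 / 0.814 = 0.8515 d⁻¹.
Applying C = C₀e^(−kt): 37.23 × 0.2498 = 9.299 mg/L.
At the second outfall, C = (3286·9.299 + 300.0·545.0) / (3286 + 300.0) = 54.12 mg/L.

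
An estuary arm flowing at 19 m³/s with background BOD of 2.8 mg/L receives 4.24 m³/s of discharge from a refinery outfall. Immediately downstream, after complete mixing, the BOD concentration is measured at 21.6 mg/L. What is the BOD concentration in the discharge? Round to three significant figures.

106 mg/L

Mass balance: 19.00·2.800 + 4.240·Cₑ = 23.24·21.60
→ Cₑ = (23.24·21.60 − 19.00·2.800) / 4.240 = 105.8 mg/L.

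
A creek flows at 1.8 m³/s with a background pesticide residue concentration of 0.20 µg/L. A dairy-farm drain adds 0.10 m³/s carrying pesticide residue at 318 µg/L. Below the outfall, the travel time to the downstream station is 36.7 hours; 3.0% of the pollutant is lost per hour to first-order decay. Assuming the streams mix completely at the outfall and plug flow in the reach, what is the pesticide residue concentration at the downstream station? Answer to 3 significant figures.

5.53 µg/L

Flow-weighted average: C = (1.800·0.2000 + 0.1000·318.0) / 1.900 = 32.16/1.900 = 16.93 µg/L.
3.0%/h lost → k = −ln(1 − 0.03) = 0.03046 h⁻¹.
Decay over the reach: 16.93·exp(−kt) = 16.93·0.3270 = 5.535 µg/L.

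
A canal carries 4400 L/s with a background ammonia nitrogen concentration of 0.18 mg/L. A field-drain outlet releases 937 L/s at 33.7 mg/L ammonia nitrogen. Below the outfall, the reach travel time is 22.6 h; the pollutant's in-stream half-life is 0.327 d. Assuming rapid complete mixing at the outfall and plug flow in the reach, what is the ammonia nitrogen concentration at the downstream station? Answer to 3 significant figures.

Conservation of mass: C = (4400·0.1800 + 937.0·33.70) / 5337 = 32370/5337 = 6.065 mg/L.
Half-life 0.327 d → k = ln 2 / 0.327 = 2.120 d⁻¹.
Applying C = C₀e^(−kt): 6.065 × 0.1359 = 0.8240 mg/L.

0.824 mg/L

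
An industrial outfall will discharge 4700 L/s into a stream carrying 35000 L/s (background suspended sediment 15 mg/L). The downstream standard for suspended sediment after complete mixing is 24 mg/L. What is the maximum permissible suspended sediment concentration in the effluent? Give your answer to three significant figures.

At the limit, (Qr·Cr + Qe·Cₑ)/(Qr + Qe) = 24:
Cₑ = (39700·24 − 35000·15.00) / 4700 = 91.02 mg/L.

91.0 mg/L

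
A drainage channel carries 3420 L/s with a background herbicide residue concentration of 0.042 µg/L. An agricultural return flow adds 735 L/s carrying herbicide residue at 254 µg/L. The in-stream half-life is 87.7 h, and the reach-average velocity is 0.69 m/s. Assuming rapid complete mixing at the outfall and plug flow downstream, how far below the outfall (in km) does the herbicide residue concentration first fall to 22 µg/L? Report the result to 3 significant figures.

Conservation of mass: C = (3420·0.04200 + 735.0·254.0) / 4155 = 186800/4155 = 44.97 µg/L.
Half-life 87.7 h → k = ln 2 / 87.7 = 0.007904 h⁻¹ = 0.1897 d⁻¹.
Set 44.97·exp(−k·t) = 22 → t = ln(44.97/22)/k = 325600 s = 90.45 h.
Distance = v·t = 0.69·325600 = 224700 m = 224.7 km.

225 km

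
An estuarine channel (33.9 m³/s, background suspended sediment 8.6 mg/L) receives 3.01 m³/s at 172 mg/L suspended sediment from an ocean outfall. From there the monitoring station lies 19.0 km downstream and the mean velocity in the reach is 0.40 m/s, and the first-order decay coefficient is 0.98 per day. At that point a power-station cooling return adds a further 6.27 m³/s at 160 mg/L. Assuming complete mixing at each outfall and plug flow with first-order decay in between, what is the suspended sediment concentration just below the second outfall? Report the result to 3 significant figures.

Flow-weighted average: C = (33.90·8.600 + 3.010·172.0) / 36.91 = 809.3/36.91 = 21.93 mg/L; combined flow 36.91 m³/s.
Travel time t = 19.0·1000 / 0.40 = 47500 s = 13.19 h.
After decay, C = 21.93 × e^(−kt) = 21.93 × 0.5835 = 12.79 mg/L.
At the second outfall, C = (36.91·12.79 + 6.270·160.0) / (36.91 + 6.270) = 34.17 mg/L.

34.2 mg/L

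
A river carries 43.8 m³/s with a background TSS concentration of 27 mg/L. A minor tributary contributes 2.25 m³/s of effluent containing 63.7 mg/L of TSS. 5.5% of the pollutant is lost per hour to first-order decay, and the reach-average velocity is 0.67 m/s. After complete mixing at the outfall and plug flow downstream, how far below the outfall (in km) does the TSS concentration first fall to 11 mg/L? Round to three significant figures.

41.0 km

Mixed concentration C = ΣQC/ΣQ = (43.80·27.00 + 2.250·63.70) / 46.05 = 1326/46.05 = 28.79 mg/L.
5.5%/h lost → k = −ln(1 − 0.055) = 0.05657 h⁻¹.
Set 28.79·exp(−k·t) = 11 → t = ln(28.79/11)/k = 61230 s = 17.01 h.
Distance = v·t = 0.67·61230 = 41030 m = 41.03 km.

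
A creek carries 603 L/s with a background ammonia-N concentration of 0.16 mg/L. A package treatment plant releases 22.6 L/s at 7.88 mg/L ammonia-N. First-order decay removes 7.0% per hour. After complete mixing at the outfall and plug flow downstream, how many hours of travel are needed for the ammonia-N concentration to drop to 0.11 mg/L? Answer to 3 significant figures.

Mixed concentration C = ΣQC/ΣQ = (603.0·0.1600 + 22.60·7.880) / 625.6 = 274.6/625.6 = 0.4389 mg/L.
7.0%/h lost → k = −ln(1 − 0.07) = 0.07257 h⁻¹.
0.4389·exp(−k·t) = 0.11 → t = ln(0.4389/0.11)/k = 68640 s = 19.07 h.

19.1 h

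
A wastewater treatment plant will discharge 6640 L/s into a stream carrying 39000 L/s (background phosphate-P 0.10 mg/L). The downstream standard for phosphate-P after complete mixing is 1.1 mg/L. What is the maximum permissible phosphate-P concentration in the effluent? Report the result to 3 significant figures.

At the limit, (Qr·Cr + Qe·Cₑ)/(Qr + Qe) = 1.1:
Cₑ = (45640·1.1 − 39000·0.1000) / 6640 = 6.973 mg/L.

6.97 mg/L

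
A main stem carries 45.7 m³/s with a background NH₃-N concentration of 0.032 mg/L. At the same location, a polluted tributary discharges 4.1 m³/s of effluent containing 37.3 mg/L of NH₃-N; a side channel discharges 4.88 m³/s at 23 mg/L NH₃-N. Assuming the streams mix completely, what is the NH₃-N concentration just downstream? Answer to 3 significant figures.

4.88 mg/L

After mixing, C = (45.70·0.03200 + 4.100·37.30 + 4.880·23.00) / 54.68 = 266.6/54.68 = 4.876 mg/L.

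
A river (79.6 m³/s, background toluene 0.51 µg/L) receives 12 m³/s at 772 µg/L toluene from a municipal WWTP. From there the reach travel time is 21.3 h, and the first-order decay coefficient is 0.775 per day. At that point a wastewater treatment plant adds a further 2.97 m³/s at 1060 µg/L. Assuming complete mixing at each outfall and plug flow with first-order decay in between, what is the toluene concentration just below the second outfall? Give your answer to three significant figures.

82.7 µg/L

Conservation of mass: C = (79.60·0.5100 + 12.00·772.0) / 91.60 = 9305/91.60 = 101.6 µg/L; combined flow 91.60 m³/s.
After decay, C = 101.6 × e^(−kt) = 101.6 × 0.5027 = 51.06 µg/L.
Second outfall: C = (91.60·51.06 + 2.970·1060)/94.57 = 82.75 µg/L.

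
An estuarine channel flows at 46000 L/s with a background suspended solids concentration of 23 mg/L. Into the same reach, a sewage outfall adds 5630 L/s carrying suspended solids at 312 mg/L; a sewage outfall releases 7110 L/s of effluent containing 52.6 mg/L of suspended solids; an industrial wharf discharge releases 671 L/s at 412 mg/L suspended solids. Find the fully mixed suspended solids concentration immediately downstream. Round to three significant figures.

58.3 mg/L

After mixing, C = (46000·23.00 + 5630·312.0 + 7110·52.60 + 671.0·412.0) / 59410 = 3465000/59410 = 58.32 mg/L.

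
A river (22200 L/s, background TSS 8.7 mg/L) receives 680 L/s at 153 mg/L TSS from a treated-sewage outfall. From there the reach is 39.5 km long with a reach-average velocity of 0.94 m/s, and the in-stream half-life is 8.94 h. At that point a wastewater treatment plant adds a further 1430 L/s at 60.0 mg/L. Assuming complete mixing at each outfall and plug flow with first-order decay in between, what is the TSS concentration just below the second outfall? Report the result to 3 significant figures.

Mass balance: C = (22200·8.700 + 680.0·153.0) / 22880 = 297200/22880 = 12.99 mg/L; combined flow 22880 L/s.
Travel time t = 39.5·1000 / 0.94 = 42020 s = 11.67 h.
Half-life 8.94 h → k = ln 2 / 8.94 = 0.07753 h⁻¹ = 1.861 d⁻¹.
After decay, C = 12.99 × e^(−kt) = 12.99 × 0.4045 = 5.254 mg/L.
At the second outfall, C = (22880·5.254 + 1430·60.00) / (22880 + 1430) = 8.475 mg/L.

8.47 mg/L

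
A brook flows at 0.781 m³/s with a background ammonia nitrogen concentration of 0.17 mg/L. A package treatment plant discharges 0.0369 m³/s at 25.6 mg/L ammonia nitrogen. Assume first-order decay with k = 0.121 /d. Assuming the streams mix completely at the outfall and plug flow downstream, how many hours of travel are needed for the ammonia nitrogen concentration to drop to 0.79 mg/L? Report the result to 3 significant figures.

Flow-weighted average: C = (0.7810·0.1700 + 0.03690·25.60) / 0.8179 = 1.077/0.8179 = 1.317 mg/L.
1.317·exp(−k·t) = 0.79 → t = ln(1.317/0.79)/k = 365100 s = 101.4 h.

101 h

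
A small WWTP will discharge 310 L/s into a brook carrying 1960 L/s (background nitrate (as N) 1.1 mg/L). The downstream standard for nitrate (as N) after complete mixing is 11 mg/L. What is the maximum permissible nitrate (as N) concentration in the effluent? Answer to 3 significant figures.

At the limit, (Qr·Cr + Qe·Cₑ)/(Qr + Qe) = 11:
Cₑ = (2270·11 − 1960·1.100) / 310.0 = 73.59 mg/L.

73.6 mg/L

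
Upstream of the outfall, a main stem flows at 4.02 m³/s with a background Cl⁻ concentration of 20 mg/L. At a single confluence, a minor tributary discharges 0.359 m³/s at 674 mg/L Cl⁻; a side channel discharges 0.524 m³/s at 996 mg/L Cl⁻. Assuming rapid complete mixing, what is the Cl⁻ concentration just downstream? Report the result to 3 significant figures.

172 mg/L

After mixing, C = (4.020·20.00 + 0.3590·674.0 + 0.5240·996.0) / 4.903 = 844.3/4.903 = 172.2 mg/L.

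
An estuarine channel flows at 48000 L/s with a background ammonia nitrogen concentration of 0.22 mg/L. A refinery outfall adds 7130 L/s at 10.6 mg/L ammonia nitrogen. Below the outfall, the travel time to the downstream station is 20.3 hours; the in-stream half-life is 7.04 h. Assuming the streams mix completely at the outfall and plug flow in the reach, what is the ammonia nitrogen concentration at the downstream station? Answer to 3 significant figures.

After mixing, C = (48000·0.2200 + 7130·10.60) / 55130 = 86140/55130 = 1.562 mg/L.
Half-life 7.04 h → k = ln 2 / 7.04 = 0.09846 h⁻¹ = 2.363 d⁻¹.
Applying C = C₀e^(−kt): 1.562 × 0.1355 = 0.2117 mg/L.

0.212 mg/L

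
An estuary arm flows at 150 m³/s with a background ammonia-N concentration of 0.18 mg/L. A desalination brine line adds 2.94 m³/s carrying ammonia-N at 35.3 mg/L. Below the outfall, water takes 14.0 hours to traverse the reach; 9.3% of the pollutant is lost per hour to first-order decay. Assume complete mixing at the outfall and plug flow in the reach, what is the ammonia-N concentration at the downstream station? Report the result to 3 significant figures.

Flow-weighted average: C = (150.0·0.1800 + 2.940·35.30) / 152.9 = 130.8/152.9 = 0.8551 mg/L.
9.3%/h lost → k = −ln(1 − 0.093) = 0.09761 h⁻¹.
First-order decay: C = 0.8551·exp(−k·t) = 0.8551·0.2550 = 0.2180 mg/L.

0.218 mg/L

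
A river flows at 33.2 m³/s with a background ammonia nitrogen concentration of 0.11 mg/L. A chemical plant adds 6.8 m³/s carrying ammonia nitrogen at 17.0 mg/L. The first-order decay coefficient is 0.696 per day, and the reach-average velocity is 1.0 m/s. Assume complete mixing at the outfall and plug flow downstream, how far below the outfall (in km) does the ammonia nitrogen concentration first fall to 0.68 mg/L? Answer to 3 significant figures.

Flow-weighted average: C = (33.20·0.1100 + 6.800·17.00) / 40.00 = 119.3/40.00 = 2.981 mg/L.
Set 2.981·exp(−k·t) = 0.68 → t = ln(2.981/0.68)/k = 183500 s = 50.97 h.
Distance = v·t = 1.0·183500 = 183500 m = 183.5 km.

183 km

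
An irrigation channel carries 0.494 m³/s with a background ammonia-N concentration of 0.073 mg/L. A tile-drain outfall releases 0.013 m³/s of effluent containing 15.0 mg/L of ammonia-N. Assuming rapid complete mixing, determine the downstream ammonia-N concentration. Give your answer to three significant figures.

Conservation of mass: C = (0.4940·0.07300 + 0.01300·15.00) / 0.5070 = 0.2311/0.5070 = 0.4557 mg/L.

0.456 mg/L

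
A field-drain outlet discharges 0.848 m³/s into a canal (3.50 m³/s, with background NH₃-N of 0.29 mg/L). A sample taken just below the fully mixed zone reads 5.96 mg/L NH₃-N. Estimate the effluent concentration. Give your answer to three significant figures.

Mass balance: 3.500·0.2900 + 0.8480·Cₑ = 4.348·5.960
→ Cₑ = (4.348·5.960 − 3.500·0.2900) / 0.8480 = 29.36 mg/L.

29.4 mg/L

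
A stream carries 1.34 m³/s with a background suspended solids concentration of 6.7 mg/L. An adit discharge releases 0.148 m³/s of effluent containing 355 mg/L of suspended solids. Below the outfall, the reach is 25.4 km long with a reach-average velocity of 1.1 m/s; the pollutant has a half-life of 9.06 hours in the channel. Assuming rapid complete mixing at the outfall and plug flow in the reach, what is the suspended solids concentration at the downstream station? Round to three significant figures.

Conservation of mass: C = (1.340·6.700 + 0.1480·355.0) / 1.488 = 61.52/1.488 = 41.34 mg/L.
Travel time t = 25.4·1000 / 1.1 = 23090 s = 6.414 h.
Half-life 9.06 h → k = ln 2 / 9.06 = 0.07651 h⁻¹ = 1.836 d⁻¹.
First-order decay: C = 41.34·exp(−k·t) = 41.34·0.6122 = 25.31 mg/L.

25.3 mg/L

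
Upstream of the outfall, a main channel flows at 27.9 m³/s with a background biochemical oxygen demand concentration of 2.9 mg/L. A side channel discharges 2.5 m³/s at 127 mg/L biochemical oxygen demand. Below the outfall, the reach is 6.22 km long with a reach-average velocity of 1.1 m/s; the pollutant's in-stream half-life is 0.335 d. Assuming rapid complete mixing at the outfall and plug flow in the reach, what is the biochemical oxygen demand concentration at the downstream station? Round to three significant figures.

11.4 mg/L

Mixed concentration C = ΣQC/ΣQ = (27.90·2.900 + 2.500·127.0) / 30.40 = 398.4/30.40 = 13.11 mg/L.
Travel time t = 6.22·1000 / 1.1 = 5655 s = 1.571 h.
Half-life 0.335 d → k = ln 2 / 0.335 = 2.069 d⁻¹.
Decay over the reach: 13.11·exp(−kt) = 13.11·0.8734 = 11.45 mg/L.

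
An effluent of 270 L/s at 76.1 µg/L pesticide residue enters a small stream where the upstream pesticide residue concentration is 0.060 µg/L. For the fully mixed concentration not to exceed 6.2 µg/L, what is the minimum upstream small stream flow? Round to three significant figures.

3070 L/s

Set C_mix = 6.2: (Q·0.06000 + 270.0·76.10) / (Q + 270.0) = 6.2
→ Q = 270.0·(76.10 − 6.2)/(6.2 − 0.06000) = 3074 L/s.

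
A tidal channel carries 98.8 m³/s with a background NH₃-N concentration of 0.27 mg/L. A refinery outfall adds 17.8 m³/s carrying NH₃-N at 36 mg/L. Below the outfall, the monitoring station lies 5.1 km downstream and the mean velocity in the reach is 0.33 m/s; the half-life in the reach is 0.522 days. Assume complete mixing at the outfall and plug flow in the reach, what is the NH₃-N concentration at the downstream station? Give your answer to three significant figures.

After mixing, C = (98.80·0.2700 + 17.80·36.00) / 116.6 = 667.5/116.6 = 5.724 mg/L.
Travel time t = 5.1·1000 / 0.33 = 15450 s = 4.293 h.
Half-life 0.522 d → k = ln 2 / 0.522 = 1.328 d⁻¹.
Decay over the reach: 5.724·exp(−kt) = 5.724·0.7886 = 4.514 mg/L.

4.51 mg/L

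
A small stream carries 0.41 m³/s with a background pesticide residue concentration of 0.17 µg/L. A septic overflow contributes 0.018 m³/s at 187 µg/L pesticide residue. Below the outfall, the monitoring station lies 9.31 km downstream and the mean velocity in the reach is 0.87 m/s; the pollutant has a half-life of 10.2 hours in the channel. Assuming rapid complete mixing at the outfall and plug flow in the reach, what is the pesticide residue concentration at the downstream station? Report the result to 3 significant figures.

6.56 µg/L

Mixed concentration C = ΣQC/ΣQ = (0.4100·0.1700 + 0.01800·187.0) / 0.4280 = 3.436/0.4280 = 8.027 µg/L.
Travel time t = 9.31·1000 / 0.87 = 10700 s = 2.973 h.
Half-life 10.2 h → k = ln 2 / 10.2 = 0.06796 h⁻¹ = 1.631 d⁻¹.
Decay over the reach: 8.027·exp(−kt) = 8.027·0.8171 = 6.559 µg/L.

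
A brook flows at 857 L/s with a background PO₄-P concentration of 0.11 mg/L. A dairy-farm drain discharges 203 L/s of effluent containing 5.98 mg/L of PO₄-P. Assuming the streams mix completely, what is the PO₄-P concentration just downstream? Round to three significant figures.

1.23 mg/L

Mass balance: C = (857.0·0.1100 + 203.0·5.980) / 1060 = 1308/1060 = 1.234 mg/L.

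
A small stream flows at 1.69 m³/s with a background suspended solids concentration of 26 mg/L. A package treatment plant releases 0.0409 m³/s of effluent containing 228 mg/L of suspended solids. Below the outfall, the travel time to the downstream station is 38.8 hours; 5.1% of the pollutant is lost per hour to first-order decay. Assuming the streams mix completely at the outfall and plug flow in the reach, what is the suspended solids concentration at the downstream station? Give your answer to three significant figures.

4.04 mg/L

After mixing, C = (1.690·26.00 + 0.04090·228.0) / 1.731 = 53.27/1.731 = 30.77 mg/L.
5.1%/h lost → k = −ln(1 − 0.051) = 0.05235 h⁻¹.
Decay over the reach: 30.77·exp(−kt) = 30.77·0.1312 = 4.037 mg/L.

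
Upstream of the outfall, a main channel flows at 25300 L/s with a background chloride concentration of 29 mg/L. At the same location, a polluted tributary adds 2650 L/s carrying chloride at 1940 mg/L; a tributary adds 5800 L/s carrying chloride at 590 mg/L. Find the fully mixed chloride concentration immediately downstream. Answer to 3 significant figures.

Mass balance: C = (25300·29.00 + 2650·1940 + 5800·590.0) / 33750 = 9297000/33750 = 275.5 mg/L.

275 mg/L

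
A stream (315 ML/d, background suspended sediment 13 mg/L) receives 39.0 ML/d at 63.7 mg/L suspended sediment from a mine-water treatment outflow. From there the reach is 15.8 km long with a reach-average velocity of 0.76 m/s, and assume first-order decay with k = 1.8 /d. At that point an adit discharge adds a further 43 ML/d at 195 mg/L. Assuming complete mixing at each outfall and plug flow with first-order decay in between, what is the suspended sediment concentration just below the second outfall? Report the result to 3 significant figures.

Conservation of mass: C = (315.0·13.00 + 39.00·63.70) / 354.0 = 6579/354.0 = 18.59 mg/L; combined flow 354.0 ML/d.
Travel time t = 15.8·1000 / 0.76 = 20790 s = 5.775 h.
First-order decay: C = 18.59·exp(−k·t) = 18.59·0.6485 = 12.05 mg/L.
Second outfall: C = (354.0·12.05 + 43.00·195.0)/397.0 = 31.87 mg/L.

31.9 mg/L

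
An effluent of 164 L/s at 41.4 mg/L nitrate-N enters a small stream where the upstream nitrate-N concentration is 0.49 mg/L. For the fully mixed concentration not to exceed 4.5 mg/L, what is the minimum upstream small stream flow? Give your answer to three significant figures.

Set C_mix = 4.5: (Q·0.4900 + 164.0·41.40) / (Q + 164.0) = 4.5
→ Q = 164.0·(41.40 − 4.5)/(4.5 − 0.4900) = 1509 L/s.

1510 L/s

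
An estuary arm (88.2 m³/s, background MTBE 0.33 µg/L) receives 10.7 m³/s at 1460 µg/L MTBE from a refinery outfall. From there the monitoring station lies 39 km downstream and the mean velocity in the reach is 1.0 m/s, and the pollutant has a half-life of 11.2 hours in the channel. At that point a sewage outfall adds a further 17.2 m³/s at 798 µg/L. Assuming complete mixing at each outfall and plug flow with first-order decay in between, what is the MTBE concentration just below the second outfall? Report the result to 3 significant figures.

187 µg/L

Flow-weighted average: C = (88.20·0.3300 + 10.70·1460) / 98.90 = 15650/98.90 = 158.3 µg/L; combined flow 98.90 m³/s.
Travel time t = 39·1000 / 1.0 = 39000 s = 10.83 h.
Half-life 11.2 h → k = ln 2 / 11.2 = 0.06189 h⁻¹ = 1.485 d⁻¹.
After decay, C = 158.3 × e^(−kt) = 158.3 × 0.5115 = 80.94 µg/L.
Second outfall: C = (98.90·80.94 + 17.20·798.0)/116.1 = 187.2 µg/L.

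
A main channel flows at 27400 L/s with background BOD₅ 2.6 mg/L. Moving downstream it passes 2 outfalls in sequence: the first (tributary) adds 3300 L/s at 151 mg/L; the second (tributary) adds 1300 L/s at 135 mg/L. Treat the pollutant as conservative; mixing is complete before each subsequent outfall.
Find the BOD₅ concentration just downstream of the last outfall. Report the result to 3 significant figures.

23.3 mg/L

After outfall 1: Q = 27400 + 3300 = 30700 L/s; C = (27400·2.600 + 3300·151.0)/30700 = 18.55 mg/L.
After outfall 2: Q = 30700 + 1300 = 32000 L/s; C = (30700·18.55 + 1300·135.0)/32000 = 23.28 mg/L.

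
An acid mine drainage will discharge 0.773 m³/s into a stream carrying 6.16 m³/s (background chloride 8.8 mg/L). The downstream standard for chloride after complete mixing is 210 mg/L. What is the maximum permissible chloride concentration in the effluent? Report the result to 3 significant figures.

At the limit, (Qr·Cr + Qe·Cₑ)/(Qr + Qe) = 210:
Cₑ = (6.933·210 − 6.160·8.800) / 0.7730 = 1813 mg/L.

1810 mg/L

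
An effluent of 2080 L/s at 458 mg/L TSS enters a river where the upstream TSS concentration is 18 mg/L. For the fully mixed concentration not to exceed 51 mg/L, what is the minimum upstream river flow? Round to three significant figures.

25700 L/s

Set C_mix = 51: (Q·18.00 + 2080·458.0) / (Q + 2080) = 51
→ Q = 2080·(458.0 − 51)/(51 − 18.00) = 25650 L/s.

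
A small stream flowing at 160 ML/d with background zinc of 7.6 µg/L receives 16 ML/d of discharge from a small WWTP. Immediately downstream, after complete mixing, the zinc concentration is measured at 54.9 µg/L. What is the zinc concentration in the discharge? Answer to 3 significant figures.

528 µg/L

Mass balance: 160.0·7.600 + 16.00·Cₑ = 176.0·54.90
→ Cₑ = (176.0·54.90 − 160.0·7.600) / 16.00 = 527.9 µg/L.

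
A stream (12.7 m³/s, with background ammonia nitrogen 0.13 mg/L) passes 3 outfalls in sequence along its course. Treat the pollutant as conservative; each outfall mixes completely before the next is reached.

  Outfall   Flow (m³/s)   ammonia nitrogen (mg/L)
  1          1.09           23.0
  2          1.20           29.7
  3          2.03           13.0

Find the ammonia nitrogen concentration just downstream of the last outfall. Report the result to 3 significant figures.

Below outfall 1: Q → 13.79 m³/s, C = (12.70·0.1300 + 1.090·23.00)/13.79 = 1.938 mg/L.
Below outfall 2: Q → 14.99 m³/s, C = (13.79·1.938 + 1.200·29.70)/14.99 = 4.160 mg/L.
Below outfall 3: Q → 17.02 m³/s, C = (14.99·4.160 + 2.030·13.00)/17.02 = 5.215 mg/L.

5.21 mg/L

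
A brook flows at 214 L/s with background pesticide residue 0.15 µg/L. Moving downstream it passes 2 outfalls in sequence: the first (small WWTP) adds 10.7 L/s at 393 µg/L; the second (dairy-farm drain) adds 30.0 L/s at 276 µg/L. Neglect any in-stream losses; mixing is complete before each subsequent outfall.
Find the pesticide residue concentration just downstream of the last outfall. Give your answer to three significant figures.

49.1 µg/L

After outfall 1: Q = 214.0 + 10.70 = 224.7 L/s; C = (214.0·0.1500 + 10.70·393.0)/224.7 = 18.86 µg/L.
After outfall 2: Q = 224.7 + 30.00 = 254.7 L/s; C = (224.7·18.86 + 30.00·276.0)/254.7 = 49.14 µg/L.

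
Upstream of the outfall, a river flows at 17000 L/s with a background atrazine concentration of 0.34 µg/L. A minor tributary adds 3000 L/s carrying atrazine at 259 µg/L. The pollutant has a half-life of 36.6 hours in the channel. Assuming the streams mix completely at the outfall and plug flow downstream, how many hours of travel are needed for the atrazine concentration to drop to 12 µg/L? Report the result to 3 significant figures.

62.4 h

Mixed concentration C = ΣQC/ΣQ = (17000·0.3400 + 3000·259.0) / 20000 = 782800/20000 = 39.14 µg/L.
Half-life 36.6 h → k = ln 2 / 36.6 = 0.01894 h⁻¹ = 0.4545 d⁻¹.
39.14·exp(−k·t) = 12 → t = ln(39.14/12)/k = 224700 s = 62.42 h.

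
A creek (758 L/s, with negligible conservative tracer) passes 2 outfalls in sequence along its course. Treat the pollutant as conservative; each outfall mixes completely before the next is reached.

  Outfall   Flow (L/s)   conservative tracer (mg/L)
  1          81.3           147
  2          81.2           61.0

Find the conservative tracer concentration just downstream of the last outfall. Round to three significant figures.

After outfall 1: Q = 758.0 + 81.30 = 839.3 L/s; C = (758.0·0 + 81.30·147.0)/839.3 = 14.24 mg/L.
After outfall 2: Q = 839.3 + 81.20 = 920.5 L/s; C = (839.3·14.24 + 81.20·61.00)/920.5 = 18.36 mg/L.

18.4 mg/L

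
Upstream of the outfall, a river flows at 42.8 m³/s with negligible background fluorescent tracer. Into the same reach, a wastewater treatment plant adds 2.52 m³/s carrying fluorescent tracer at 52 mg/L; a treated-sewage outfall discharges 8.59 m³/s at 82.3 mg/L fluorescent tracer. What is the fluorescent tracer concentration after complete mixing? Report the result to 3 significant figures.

15.5 mg/L

Conservation of mass: C = (42.80·0 + 2.520·52.00 + 8.590·82.30) / 53.91 = 838.0/53.91 = 15.54 mg/L.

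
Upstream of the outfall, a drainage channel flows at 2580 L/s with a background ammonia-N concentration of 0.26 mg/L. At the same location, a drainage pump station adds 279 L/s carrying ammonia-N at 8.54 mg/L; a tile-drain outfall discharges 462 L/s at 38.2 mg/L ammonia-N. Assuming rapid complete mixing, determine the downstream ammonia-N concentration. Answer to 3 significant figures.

6.23 mg/L

Conservation of mass: C = (2580·0.2600 + 279.0·8.540 + 462.0·38.20) / 3321 = 20700/3321 = 6.234 mg/L.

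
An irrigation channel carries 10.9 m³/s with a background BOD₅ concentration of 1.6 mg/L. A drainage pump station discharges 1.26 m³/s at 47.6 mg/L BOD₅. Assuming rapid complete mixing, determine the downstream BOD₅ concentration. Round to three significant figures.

After mixing, C = (10.90·1.600 + 1.260·47.60) / 12.16 = 77.42/12.16 = 6.366 mg/L.

6.37 mg/L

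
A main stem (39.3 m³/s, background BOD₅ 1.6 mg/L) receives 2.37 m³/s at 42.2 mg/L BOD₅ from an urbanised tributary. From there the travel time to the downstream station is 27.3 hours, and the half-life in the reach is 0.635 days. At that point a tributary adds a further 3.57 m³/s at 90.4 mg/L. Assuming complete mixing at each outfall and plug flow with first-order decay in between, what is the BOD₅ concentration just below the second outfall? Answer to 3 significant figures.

8.17 mg/L

Conservation of mass: C = (39.30·1.600 + 2.370·42.20) / 41.67 = 162.9/41.67 = 3.909 mg/L; combined flow 41.67 m³/s.
Half-life 0.635 d → k = ln 2 / 0.635 = 1.092 d⁻¹.
After decay, C = 3.909 × e^(−kt) = 3.909 × 0.2889 = 1.129 mg/L.
Second outfall: C = (41.67·1.129 + 3.570·90.40)/45.24 = 8.174 mg/L.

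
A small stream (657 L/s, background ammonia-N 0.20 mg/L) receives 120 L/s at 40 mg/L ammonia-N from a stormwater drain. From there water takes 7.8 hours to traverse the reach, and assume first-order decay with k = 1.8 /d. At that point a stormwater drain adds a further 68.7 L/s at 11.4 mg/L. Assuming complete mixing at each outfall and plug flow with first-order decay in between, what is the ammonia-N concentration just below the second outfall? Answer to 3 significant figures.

4.17 mg/L

Conservation of mass: C = (657.0·0.2000 + 120.0·40.00) / 777.0 = 4931/777.0 = 6.347 mg/L; combined flow 777.0 L/s.
First-order decay: C = 6.347·exp(−k·t) = 6.347·0.5571 = 3.536 mg/L.
At the second outfall, C = (777.0·3.536 + 68.70·11.40) / (777.0 + 68.70) = 4.175 mg/L.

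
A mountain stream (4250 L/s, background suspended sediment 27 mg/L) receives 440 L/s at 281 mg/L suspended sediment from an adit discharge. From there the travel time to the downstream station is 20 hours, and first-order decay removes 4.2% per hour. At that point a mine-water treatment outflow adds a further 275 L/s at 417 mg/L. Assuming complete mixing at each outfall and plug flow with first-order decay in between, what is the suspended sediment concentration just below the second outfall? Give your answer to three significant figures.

Mass balance: C = (4250·27.00 + 440.0·281.0) / 4690 = 238400/4690 = 50.83 mg/L; combined flow 4690 L/s.
4.2%/h lost → k = −ln(1 − 0.042) = 0.04291 h⁻¹.
After decay, C = 50.83 × e^(−kt) = 50.83 × 0.4239 = 21.55 mg/L.
At the second outfall, C = (4690·21.55 + 275.0·417.0) / (4690 + 275.0) = 43.45 mg/L.

43.5 mg/L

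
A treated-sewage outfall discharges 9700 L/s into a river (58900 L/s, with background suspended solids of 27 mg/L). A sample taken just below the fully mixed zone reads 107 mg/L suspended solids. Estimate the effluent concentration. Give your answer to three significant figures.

Mass balance: 58900·27.00 + 9700·Cₑ = 68600·107.0
→ Cₑ = (68600·107.0 − 58900·27.00) / 9700 = 592.8 mg/L.

593 mg/L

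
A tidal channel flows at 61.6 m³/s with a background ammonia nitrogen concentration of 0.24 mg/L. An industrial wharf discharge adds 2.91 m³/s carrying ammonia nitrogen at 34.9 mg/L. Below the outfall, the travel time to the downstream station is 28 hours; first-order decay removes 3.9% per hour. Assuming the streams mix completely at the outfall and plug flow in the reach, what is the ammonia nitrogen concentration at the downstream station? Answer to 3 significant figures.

0.592 mg/L

Conservation of mass: C = (61.60·0.2400 + 2.910·34.90) / 64.51 = 116.3/64.51 = 1.803 mg/L.
3.9%/h lost → k = −ln(1 − 0.039) = 0.03978 h⁻¹.
First-order decay: C = 1.803·exp(−k·t) = 1.803·0.3283 = 0.5921 mg/L.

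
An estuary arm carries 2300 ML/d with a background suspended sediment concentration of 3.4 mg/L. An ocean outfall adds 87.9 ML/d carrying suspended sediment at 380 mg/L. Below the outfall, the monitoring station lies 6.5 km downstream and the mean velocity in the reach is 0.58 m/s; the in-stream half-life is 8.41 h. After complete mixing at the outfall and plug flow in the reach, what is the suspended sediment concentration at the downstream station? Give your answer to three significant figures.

After mixing, C = (2300·3.400 + 87.90·380.0) / 2388 = 41220/2388 = 17.26 mg/L.
Travel time t = 6.5·1000 / 0.58 = 11210 s = 3.113 h.
Half-life 8.41 h → k = ln 2 / 8.41 = 0.08242 h⁻¹ = 1.978 d⁻¹.
After decay, C = 17.26 × e^(−kt) = 17.26 × 0.7737 = 13.36 mg/L.

13.4 mg/L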